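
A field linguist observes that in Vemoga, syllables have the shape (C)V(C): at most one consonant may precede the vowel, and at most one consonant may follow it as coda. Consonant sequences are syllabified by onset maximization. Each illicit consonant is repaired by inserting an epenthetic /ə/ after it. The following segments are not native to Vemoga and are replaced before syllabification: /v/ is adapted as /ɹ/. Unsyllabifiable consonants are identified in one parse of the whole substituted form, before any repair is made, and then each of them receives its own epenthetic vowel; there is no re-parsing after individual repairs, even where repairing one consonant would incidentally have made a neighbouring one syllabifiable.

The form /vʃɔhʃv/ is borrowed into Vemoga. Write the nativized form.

ɹəʃɔhʃəɹə

Substitution: /v/ → /ɹ/, giving /ɹʃɔhʃɹ/.
Under (C)V(C), the unsyllabifiable consonants are /ɹ/, /ʃ/, /ɹ/ (at most one coda consonant is licensed; onsets are limited to one consonant).
Epenthesis after each stranded consonant: /ɹ/ → /ɹə/, /ʃ/ → /ʃə/, /ɹ/ → /ɹə/.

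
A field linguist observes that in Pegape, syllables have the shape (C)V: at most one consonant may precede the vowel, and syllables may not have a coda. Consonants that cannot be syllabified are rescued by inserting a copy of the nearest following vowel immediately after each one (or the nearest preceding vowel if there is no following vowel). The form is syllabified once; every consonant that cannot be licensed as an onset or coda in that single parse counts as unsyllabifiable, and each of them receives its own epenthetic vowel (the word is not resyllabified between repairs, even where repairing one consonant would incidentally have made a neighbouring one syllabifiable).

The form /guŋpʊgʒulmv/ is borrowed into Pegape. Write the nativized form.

The consonants /ŋ/, /g/, /l/, /m/, /v/ cannot be parsed into a legal (C)V syllable (no codas are permitted; onsets are limited to one consonant).
Epenthesis after each stranded consonant: /ŋ/ → /ŋʊ/, /g/ → /gu/, /l/ → /lu/, /m/ → /mu/, /v/ → /vu/.

guŋʊpʊguʒulumuvu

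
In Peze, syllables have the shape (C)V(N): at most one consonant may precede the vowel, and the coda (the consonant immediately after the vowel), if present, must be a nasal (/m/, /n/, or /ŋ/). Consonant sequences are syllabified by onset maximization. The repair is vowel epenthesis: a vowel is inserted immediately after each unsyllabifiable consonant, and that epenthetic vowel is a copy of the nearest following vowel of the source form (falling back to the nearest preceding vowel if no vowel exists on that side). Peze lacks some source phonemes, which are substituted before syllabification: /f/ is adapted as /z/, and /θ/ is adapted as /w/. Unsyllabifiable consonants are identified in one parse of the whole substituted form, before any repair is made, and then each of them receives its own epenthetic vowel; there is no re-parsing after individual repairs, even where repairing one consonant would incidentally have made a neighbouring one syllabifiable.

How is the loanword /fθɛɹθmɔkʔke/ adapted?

Substitution: /f/ → /z/, /θ/ → /w/, giving /zwɛɹwmɔkʔke/.
The consonants /z/, /ɹ/, /w/, /k/, /ʔ/ cannot be parsed into a legal (C)V(N) syllable (only a nasal (/m/, /n/, or /ŋ/) is licensed in coda position; onsets are limited to one consonant).
Inserting the epenthetic vowel yields /z/ → /zɛ/, /ɹ/ → /ɹɔ/, /w/ → /wɔ/, /k/ → /ke/, /ʔ/ → /ʔe/.

zɛwɛɹɔwɔmɔkeʔeke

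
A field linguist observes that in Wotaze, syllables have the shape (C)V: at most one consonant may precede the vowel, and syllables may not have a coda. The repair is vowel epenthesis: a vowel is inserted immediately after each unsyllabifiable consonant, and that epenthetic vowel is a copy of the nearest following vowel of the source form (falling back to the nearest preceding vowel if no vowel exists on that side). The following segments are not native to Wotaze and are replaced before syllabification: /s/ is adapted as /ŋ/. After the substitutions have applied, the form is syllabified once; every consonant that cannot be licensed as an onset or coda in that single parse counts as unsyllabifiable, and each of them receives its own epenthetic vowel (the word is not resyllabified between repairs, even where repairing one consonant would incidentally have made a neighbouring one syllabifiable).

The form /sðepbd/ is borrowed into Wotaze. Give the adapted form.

ŋeðepebede

Substitution: /s/ → /ŋ/, giving /ŋðepbd/.
The consonants /ŋ/, /p/, /b/, /d/ cannot be parsed into a legal (C)V syllable (no codas are permitted; onsets are limited to one consonant).
Epenthesis after each stranded consonant: /ŋ/ → /ŋe/, /p/ → /pe/, /b/ → /be/, /d/ → /de/.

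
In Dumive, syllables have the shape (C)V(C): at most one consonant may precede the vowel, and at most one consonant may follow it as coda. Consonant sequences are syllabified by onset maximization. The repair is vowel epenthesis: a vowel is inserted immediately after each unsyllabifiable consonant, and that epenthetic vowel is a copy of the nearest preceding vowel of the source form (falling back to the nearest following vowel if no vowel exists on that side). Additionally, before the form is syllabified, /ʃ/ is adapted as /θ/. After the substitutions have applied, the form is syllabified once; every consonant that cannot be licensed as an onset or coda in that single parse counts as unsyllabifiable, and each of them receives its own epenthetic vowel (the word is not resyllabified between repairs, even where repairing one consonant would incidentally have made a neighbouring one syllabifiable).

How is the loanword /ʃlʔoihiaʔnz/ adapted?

θoloʔoihiaʔnaza

Substitution: /ʃ/ → /θ/, giving /θlʔoihiaʔnz/.
Syllabifying with onset maximization leaves /θ/, /l/, /n/, /z/ stranded (at most one coda consonant is licensed; onsets are limited to one consonant).
Epenthesis after each stranded consonant: /θ/ → /θo/, /l/ → /lo/, /n/ → /na/, /z/ → /za/.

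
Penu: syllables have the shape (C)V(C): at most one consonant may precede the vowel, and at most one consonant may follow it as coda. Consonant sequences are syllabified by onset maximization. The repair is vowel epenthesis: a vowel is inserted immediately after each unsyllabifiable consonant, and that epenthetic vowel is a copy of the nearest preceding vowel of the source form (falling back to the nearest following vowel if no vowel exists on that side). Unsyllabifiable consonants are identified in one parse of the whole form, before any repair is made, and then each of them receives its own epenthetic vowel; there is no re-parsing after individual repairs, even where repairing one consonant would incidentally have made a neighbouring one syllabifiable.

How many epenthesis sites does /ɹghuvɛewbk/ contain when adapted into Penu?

4

The unsyllabifiable consonants are /ɹ/, /g/, /b/, /k/; each receives one epenthetic vowel.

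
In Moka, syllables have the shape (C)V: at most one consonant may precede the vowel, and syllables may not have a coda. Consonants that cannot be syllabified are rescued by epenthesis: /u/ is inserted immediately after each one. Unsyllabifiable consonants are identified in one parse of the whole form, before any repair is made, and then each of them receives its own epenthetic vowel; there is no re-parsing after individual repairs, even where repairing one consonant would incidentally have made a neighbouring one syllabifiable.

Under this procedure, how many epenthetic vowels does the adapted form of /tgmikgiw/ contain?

4

The unsyllabifiable consonants are /t/, /g/, /k/, /w/; each receives one epenthetic vowel.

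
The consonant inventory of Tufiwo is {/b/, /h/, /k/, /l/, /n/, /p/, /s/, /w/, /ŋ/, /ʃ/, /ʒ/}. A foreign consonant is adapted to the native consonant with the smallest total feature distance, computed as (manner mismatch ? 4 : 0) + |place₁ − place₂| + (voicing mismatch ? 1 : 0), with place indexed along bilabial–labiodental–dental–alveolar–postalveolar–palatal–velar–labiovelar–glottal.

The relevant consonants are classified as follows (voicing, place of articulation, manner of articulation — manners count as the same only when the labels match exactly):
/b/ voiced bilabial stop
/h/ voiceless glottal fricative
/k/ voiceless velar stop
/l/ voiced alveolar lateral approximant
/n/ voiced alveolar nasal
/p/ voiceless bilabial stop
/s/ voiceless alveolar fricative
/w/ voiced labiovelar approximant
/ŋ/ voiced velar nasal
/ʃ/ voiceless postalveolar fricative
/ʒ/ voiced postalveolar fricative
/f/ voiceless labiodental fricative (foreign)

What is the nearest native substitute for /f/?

/s/ is closest: same manner (fricative), place distance 2 (labiodental→alveolar), same voicing; total 2. Next closest is /ʃ/ at distance 3.

s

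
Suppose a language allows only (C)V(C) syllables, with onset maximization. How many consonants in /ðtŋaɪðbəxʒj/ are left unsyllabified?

The consonants /ð/, /t/, /ʒ/, /j/ cannot be parsed into a legal (C)V(C) syllable (at most one coda consonant is licensed; onsets are limited to one consonant).

4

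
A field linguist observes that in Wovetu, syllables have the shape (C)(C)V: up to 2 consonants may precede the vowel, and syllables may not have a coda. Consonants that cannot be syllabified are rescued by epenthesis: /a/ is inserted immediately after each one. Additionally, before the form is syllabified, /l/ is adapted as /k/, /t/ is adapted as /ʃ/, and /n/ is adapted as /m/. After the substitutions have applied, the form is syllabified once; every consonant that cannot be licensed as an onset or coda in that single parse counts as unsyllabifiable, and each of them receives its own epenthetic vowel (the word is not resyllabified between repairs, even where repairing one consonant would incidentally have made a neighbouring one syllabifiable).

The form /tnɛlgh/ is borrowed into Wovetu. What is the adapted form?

ʃmɛkagaha

Substitution: /t/ → /ʃ/, /n/ → /m/, /l/ → /k/, giving /ʃmɛkgh/.
The consonants /k/, /g/, /h/ cannot be parsed into a legal (C)(C)V syllable (no codas are permitted; onsets may contain at most 2 consonants).
Inserting the epenthetic vowel yields /k/ → /ka/, /g/ → /ga/, /h/ → /ha/.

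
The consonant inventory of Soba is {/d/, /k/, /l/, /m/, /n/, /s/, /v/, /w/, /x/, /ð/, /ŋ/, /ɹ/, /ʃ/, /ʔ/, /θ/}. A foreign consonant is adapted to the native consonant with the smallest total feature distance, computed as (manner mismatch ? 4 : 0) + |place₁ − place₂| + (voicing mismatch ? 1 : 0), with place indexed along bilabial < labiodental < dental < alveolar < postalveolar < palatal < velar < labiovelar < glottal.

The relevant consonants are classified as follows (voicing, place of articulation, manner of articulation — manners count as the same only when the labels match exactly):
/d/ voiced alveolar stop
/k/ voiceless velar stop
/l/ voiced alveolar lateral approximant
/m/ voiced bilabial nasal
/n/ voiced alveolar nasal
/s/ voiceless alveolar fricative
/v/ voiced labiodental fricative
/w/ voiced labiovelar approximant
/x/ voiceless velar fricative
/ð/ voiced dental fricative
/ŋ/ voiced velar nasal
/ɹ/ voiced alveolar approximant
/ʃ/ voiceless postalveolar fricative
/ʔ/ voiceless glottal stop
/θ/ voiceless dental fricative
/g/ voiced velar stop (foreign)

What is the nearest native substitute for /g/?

k

/k/ is closest: same manner (stop), place distance 0 (velar→velar), voicing differs (+1); total 1. Next closest is /d/ at distance 3.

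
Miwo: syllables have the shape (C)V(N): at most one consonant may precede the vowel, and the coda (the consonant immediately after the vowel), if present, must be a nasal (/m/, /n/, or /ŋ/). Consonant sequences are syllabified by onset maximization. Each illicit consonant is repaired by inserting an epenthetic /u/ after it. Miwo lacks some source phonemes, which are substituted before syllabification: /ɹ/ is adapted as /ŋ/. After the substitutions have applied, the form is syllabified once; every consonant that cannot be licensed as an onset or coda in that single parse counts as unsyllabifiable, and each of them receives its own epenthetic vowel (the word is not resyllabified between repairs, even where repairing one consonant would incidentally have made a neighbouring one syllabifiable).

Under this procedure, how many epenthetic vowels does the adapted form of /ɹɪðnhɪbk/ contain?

After substitution the input is /ŋɪðnhɪbk/.
The unsyllabifiable consonants are /ð/, /n/, /b/, /k/; each receives one epenthetic vowel.

4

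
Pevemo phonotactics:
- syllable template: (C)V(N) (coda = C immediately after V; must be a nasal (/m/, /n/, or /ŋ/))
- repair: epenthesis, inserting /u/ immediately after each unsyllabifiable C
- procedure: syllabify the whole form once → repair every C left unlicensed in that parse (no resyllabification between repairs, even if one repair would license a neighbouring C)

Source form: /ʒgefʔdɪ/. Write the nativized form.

ʒugefuʔudɪ

Syllabifying with onset maximization leaves /ʒ/, /f/, /ʔ/ stranded (only a nasal (/m/, /n/, or /ŋ/) is licensed in coda position; onsets are limited to one consonant).
Each unlicensed consonant becomes the onset of a new syllable: /ʒ/ → /ʒu/, /f/ → /fu/, /ʔ/ → /ʔu/.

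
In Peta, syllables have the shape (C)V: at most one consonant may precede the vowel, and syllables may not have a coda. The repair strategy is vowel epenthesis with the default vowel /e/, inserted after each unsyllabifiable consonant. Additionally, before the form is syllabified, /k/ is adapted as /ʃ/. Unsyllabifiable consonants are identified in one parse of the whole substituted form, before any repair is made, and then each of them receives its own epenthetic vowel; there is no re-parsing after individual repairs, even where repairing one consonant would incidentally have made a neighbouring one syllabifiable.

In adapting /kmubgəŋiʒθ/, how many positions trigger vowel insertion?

4

After substitution the input is /ʃmubgəŋiʒθ/.
The unsyllabifiable consonants are /ʃ/, /b/, /ʒ/, /θ/; each receives one epenthetic vowel.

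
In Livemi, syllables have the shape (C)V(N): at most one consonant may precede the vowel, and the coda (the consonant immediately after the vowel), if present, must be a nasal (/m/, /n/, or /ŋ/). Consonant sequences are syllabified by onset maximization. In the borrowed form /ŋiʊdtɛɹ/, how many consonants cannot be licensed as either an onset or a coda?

The consonants /d/, /ɹ/ cannot be parsed into a legal (C)V(N) syllable (only a nasal (/m/, /n/, or /ŋ/) is licensed in coda position; onsets are limited to one consonant).

2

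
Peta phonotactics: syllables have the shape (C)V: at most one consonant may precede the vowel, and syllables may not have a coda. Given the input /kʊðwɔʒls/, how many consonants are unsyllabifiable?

4

Under (C)V, the unsyllabifiable consonants are /ð/, /ʒ/, /l/, /s/ (no codas are permitted; onsets are limited to one consonant).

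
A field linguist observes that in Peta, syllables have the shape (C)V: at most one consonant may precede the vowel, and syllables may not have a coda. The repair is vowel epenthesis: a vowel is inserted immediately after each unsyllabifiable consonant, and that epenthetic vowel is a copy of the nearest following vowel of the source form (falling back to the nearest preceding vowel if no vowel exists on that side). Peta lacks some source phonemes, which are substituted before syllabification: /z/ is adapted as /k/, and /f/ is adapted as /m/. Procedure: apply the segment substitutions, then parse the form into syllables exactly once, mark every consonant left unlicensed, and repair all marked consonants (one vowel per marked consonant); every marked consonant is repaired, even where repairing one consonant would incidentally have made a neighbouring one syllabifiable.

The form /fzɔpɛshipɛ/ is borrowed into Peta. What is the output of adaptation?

Substitution: /f/ → /m/, /z/ → /k/, giving /mkɔpɛshipɛ/.
Under (C)V, the unsyllabifiable consonants are /m/, /s/ (no codas are permitted; onsets are limited to one consonant).
Each unlicensed consonant becomes the onset of a new syllable: /m/ → /mɔ/, /s/ → /si/.

mɔkɔpɛsihipɛ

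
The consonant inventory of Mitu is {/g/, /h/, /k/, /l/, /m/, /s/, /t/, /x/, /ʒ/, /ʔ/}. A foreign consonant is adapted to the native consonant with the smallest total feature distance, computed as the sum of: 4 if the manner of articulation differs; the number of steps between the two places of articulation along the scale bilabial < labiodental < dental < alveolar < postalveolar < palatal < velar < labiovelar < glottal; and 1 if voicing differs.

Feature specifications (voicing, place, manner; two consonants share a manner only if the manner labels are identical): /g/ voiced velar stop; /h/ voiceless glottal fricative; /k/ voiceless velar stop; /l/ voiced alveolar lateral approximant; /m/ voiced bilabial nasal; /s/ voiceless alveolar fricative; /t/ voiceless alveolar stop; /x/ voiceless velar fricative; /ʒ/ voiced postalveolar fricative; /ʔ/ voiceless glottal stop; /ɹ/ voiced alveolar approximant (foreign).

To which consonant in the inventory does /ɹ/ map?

/l/ is closest: manner differs (approximant→lateral approximant, +4), place distance 0 (alveolar→alveolar), same voicing; total 4. Next closest is /s/ at distance 5.

l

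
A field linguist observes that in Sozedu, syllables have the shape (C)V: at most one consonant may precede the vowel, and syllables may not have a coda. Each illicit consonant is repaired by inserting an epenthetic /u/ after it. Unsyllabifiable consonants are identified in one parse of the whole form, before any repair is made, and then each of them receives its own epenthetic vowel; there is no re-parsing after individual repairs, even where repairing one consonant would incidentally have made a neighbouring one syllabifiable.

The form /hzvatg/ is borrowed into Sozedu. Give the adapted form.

Syllabifying with onset maximization leaves /h/, /z/, /t/, /g/ stranded (no codas are permitted; onsets are limited to one consonant).
Epenthesis after each stranded consonant: /h/ → /hu/, /z/ → /zu/, /t/ → /tu/, /g/ → /gu/.

huzuvatugu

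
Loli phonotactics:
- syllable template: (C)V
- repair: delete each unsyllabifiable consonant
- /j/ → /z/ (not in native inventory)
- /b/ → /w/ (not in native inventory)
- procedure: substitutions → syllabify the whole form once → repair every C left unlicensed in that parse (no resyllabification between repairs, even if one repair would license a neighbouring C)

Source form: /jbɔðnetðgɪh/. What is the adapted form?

Substitution: /j/ → /z/, /b/ → /w/, giving /zwɔðnetðgɪh/.
Syllabifying with onset maximization leaves /z/, /ð/, /t/, /ð/, /h/ stranded (no codas are permitted; onsets are limited to one consonant).
Each unlicensed consonant is deleted: /z/, /ð/, /t/, /ð/, /h/.

wɔnegɪ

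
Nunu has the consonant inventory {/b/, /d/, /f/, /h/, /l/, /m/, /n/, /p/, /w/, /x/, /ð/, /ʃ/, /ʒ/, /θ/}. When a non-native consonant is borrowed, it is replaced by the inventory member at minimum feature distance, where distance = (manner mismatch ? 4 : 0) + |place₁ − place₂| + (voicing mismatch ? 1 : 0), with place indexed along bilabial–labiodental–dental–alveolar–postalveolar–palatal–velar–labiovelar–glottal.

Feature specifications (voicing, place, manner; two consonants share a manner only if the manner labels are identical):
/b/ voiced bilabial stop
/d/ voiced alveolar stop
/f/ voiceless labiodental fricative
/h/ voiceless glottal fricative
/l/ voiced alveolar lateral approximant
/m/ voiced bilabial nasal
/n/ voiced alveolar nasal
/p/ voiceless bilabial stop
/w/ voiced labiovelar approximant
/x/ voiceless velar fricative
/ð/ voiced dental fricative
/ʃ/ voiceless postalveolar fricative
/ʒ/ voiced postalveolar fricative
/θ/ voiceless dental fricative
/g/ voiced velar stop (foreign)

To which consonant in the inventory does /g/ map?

d

/d/ is closest: same manner (stop), place distance 3 (velar→alveolar), same voicing; total 3. Next closest is /w/ at distance 5.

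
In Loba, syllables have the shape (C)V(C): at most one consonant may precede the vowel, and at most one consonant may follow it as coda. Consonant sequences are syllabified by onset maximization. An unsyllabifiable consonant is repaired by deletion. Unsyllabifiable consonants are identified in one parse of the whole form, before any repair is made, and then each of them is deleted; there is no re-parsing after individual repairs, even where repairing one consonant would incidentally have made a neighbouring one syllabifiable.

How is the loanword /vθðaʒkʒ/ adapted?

The consonants /v/, /θ/, /k/, /ʒ/ cannot be parsed into a legal (C)V(C) syllable (at most one coda consonant is licensed; onsets are limited to one consonant).
Deletion applies to /v/, /θ/, /k/, /ʒ/.

ðaʒ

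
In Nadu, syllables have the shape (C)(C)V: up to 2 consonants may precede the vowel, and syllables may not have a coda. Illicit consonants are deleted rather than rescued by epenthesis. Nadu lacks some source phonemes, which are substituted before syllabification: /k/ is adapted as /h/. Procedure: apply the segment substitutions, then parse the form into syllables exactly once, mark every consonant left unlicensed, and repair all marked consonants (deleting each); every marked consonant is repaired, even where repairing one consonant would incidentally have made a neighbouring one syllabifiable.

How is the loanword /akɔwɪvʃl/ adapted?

ahɔwɪ

Substitution: /k/ → /h/, giving /ahɔwɪvʃl/.
Under (C)(C)V, the unsyllabifiable consonants are /v/, /ʃ/, /l/ (no codas are permitted; onsets may contain at most 2 consonants).
Deletion applies to /v/, /ʃ/, /l/.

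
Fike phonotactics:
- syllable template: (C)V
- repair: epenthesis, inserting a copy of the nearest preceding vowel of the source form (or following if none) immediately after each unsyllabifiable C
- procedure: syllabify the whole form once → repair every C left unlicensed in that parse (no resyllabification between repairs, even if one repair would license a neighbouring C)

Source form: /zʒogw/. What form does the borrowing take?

Syllabifying with onset maximization leaves /z/, /g/, /w/ stranded (no codas are permitted; onsets are limited to one consonant).
Epenthesis after each stranded consonant: /z/ → /zo/, /g/ → /go/, /w/ → /wo/.

zoʒogowo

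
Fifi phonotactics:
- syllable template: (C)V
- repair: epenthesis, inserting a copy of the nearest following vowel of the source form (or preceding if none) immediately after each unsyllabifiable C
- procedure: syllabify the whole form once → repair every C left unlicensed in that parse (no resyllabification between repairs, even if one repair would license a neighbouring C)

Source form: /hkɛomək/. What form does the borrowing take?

hɛkɛoməkə

Under (C)V, the unsyllabifiable consonants are /h/, /k/ (no codas are permitted; onsets are limited to one consonant).
Inserting the epenthetic vowel yields /h/ → /hɛ/, /k/ → /kə/.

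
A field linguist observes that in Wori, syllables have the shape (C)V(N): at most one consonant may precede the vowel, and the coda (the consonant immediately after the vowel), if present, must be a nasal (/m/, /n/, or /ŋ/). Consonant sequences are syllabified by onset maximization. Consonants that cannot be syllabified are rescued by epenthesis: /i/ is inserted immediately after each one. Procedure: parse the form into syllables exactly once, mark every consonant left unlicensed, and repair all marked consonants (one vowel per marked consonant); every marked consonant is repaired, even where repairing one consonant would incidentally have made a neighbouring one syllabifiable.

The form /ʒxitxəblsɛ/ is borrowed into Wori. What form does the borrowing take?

Under (C)V(N), the unsyllabifiable consonants are /ʒ/, /t/, /b/, /l/ (only a nasal (/m/, /n/, or /ŋ/) is licensed in coda position; onsets are limited to one consonant).
Each unlicensed consonant becomes the onset of a new syllable: /ʒ/ → /ʒi/, /t/ → /ti/, /b/ → /bi/, /l/ → /li/.

ʒixitixəbilisɛ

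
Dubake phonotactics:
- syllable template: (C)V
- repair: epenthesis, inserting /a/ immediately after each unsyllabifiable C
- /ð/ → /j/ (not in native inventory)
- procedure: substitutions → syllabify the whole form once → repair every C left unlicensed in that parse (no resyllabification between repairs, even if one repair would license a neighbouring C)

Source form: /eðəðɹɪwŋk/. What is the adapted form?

ejəjaɹɪwaŋaka

Substitution: /ð/ → /j/, giving /ejəjɹɪwŋk/.
The consonants /j/, /w/, /ŋ/, /k/ cannot be parsed into a legal (C)V syllable (no codas are permitted; onsets are limited to one consonant).
Epenthesis after each stranded consonant: /j/ → /ja/, /w/ → /wa/, /ŋ/ → /ŋa/, /k/ → /ka/.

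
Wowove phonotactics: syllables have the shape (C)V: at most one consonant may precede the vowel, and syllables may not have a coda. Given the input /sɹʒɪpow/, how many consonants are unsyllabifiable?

3

Syllabifying with onset maximization leaves /s/, /ɹ/, /w/ stranded (no codas are permitted; onsets are limited to one consonant).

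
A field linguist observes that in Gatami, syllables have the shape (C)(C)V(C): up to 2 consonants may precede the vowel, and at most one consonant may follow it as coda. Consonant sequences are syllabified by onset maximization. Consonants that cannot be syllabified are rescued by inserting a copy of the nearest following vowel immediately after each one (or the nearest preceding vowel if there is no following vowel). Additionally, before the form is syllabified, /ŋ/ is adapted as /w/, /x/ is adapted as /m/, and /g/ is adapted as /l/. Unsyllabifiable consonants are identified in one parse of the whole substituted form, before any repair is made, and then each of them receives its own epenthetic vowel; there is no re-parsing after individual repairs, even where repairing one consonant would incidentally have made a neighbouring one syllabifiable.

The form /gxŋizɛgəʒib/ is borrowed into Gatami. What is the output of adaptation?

Substitution: /g/ → /l/, /x/ → /m/, /ŋ/ → /w/, giving /lmwizɛləʒib/.
Syllabifying with onset maximization leaves /l/ stranded (at most one coda consonant is licensed; onsets may contain at most 2 consonants).
Epenthesis after each stranded consonant: /l/ → /li/.

limwizɛləʒib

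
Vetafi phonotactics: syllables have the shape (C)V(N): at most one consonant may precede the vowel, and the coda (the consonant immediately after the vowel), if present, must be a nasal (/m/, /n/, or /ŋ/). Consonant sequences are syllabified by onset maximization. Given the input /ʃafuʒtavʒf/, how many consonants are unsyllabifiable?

4

The consonants /ʒ/, /v/, /ʒ/, /f/ cannot be parsed into a legal (C)V(N) syllable (only a nasal (/m/, /n/, or /ŋ/) is licensed in coda position; onsets are limited to one consonant).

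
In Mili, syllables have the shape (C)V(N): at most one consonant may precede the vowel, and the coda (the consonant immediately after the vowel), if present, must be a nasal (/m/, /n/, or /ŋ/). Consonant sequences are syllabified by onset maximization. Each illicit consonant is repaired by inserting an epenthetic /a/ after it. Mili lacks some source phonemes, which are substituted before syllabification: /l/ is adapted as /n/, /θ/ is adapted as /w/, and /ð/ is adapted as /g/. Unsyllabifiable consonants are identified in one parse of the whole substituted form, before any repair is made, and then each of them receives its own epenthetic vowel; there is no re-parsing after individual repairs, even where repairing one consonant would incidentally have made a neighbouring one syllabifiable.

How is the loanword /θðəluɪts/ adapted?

wagənuɪtasa

Substitution: /θ/ → /w/, /ð/ → /g/, /l/ → /n/, giving /wgənuɪts/.
Syllabifying with onset maximization leaves /w/, /t/, /s/ stranded (only a nasal (/m/, /n/, or /ŋ/) is licensed in coda position; onsets are limited to one consonant).
Each unlicensed consonant becomes the onset of a new syllable: /w/ → /wa/, /t/ → /ta/, /s/ → /sa/.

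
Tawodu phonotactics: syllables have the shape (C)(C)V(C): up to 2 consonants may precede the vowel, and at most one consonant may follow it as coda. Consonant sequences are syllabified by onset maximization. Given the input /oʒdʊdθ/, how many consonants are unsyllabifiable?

Syllabifying with onset maximization leaves /θ/ stranded (at most one coda consonant is licensed; onsets may contain at most 2 consonants).

1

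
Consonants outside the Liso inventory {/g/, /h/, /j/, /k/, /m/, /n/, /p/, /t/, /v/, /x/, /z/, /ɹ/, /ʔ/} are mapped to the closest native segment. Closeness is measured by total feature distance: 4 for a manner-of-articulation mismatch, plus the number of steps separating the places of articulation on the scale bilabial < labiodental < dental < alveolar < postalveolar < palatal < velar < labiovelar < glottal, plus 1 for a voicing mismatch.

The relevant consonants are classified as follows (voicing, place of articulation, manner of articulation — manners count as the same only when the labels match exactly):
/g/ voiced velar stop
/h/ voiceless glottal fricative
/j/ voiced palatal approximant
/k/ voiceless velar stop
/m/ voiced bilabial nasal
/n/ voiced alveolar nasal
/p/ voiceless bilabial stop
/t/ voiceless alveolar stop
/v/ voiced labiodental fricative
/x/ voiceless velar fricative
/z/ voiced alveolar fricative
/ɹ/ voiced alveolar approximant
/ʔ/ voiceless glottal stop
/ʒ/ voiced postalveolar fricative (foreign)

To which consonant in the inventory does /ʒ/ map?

z

/z/ is closest: same manner (fricative), place distance 1 (postalveolar→alveolar), same voicing; total 1. Next closest is /v/ at distance 3.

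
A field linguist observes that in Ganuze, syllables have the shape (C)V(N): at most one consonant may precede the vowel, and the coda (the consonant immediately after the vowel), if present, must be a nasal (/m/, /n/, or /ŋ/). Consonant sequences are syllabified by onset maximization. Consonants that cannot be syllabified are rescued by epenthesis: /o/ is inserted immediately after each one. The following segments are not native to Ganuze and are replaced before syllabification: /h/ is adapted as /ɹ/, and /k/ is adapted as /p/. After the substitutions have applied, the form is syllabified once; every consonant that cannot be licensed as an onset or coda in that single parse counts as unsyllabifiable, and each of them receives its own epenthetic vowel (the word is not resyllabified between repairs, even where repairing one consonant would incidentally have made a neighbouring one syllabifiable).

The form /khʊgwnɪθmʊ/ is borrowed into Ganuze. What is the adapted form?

poɹʊgowonɪθomʊ

Substitution: /k/ → /p/, /h/ → /ɹ/, giving /pɹʊgwnɪθmʊ/.
Syllabifying with onset maximization leaves /p/, /g/, /w/, /θ/ stranded (only a nasal (/m/, /n/, or /ŋ/) is licensed in coda position; onsets are limited to one consonant).
Epenthesis after each stranded consonant: /p/ → /po/, /g/ → /go/, /w/ → /wo/, /θ/ → /θo/.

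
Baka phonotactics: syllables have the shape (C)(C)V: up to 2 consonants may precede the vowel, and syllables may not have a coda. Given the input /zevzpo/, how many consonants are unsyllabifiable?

The consonants /v/ cannot be parsed into a legal (C)(C)V syllable (no codas are permitted; onsets may contain at most 2 consonants).

1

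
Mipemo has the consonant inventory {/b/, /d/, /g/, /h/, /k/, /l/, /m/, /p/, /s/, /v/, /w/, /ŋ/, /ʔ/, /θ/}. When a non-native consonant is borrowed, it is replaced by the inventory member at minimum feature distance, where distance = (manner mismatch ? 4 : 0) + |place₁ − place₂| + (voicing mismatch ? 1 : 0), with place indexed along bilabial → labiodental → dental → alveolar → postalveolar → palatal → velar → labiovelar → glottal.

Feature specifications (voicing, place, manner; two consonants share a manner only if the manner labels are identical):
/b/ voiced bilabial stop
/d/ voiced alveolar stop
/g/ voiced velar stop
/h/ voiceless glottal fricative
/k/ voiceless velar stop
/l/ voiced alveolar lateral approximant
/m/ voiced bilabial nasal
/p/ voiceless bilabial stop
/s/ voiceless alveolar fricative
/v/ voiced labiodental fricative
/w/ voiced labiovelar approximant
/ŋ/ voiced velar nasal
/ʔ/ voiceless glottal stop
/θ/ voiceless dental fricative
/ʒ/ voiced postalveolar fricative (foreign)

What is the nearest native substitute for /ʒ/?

s

/s/ is closest: same manner (fricative), place distance 1 (postalveolar→alveolar), voicing differs (+1); total 2. Next closest is /v/ at distance 3.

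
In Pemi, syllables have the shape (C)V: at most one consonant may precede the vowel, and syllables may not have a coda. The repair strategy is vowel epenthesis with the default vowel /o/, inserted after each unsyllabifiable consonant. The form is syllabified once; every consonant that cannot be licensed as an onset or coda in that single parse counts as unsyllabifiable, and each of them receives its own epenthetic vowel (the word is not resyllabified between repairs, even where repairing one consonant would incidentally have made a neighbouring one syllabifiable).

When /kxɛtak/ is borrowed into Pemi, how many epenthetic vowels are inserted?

The unsyllabifiable consonants are /k/, /k/; each receives one epenthetic vowel.

2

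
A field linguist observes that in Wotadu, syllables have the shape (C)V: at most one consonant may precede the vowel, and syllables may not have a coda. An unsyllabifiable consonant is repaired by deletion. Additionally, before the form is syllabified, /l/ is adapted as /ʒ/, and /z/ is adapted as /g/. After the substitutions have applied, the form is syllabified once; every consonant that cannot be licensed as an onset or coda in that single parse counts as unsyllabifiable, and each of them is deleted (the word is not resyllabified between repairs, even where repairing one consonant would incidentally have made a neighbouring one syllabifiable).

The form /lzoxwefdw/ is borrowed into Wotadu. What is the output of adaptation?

Substitution: /l/ → /ʒ/, /z/ → /g/, giving /ʒgoxwefdw/.
Syllabifying with onset maximization leaves /ʒ/, /x/, /f/, /d/, /w/ stranded (no codas are permitted; onsets are limited to one consonant).
Deleting the stranded consonants removes /ʒ/, /x/, /f/, /d/, /w/.

gowe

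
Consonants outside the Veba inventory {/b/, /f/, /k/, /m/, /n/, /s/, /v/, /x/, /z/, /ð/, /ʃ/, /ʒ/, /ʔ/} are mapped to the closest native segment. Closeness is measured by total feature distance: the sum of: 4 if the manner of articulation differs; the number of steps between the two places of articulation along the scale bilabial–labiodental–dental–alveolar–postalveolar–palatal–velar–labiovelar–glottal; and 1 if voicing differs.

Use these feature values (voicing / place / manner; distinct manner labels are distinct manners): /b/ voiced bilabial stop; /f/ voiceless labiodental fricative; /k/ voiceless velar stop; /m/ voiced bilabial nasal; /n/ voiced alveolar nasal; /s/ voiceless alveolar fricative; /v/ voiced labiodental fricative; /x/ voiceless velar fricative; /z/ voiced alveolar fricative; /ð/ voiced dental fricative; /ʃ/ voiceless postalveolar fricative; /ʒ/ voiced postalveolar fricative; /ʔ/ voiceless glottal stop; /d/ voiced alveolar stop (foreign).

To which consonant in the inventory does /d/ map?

/b/ is closest: same manner (stop), place distance 3 (alveolar→bilabial), same voicing; total 3. Next closest is /k/ at distance 4.

b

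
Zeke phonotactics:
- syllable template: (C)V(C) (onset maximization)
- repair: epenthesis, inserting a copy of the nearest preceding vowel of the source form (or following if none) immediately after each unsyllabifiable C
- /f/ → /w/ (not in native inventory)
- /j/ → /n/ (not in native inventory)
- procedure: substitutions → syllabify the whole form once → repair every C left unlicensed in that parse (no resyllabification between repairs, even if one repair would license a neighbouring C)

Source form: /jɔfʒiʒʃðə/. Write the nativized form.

nɔwʒiʒʃiðə

Substitution: /j/ → /n/, /f/ → /w/, giving /nɔwʒiʒʃðə/.
The consonants /ʃ/ cannot be parsed into a legal (C)V(C) syllable (at most one coda consonant is licensed; onsets are limited to one consonant).
Epenthesis after each stranded consonant: /ʃ/ → /ʃi/.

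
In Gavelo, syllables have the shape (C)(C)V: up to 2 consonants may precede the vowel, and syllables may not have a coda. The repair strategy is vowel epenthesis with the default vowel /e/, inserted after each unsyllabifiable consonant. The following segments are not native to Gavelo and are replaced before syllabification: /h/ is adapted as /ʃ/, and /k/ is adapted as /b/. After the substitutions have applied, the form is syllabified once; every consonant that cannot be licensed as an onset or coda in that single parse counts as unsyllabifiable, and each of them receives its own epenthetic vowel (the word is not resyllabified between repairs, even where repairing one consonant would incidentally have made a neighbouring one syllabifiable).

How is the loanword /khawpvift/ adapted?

Substitution: /k/ → /b/, /h/ → /ʃ/, giving /bʃawpvift/.
Under (C)(C)V, the unsyllabifiable consonants are /w/, /f/, /t/ (no codas are permitted; onsets may contain at most 2 consonants).
Each unlicensed consonant becomes the onset of a new syllable: /w/ → /we/, /f/ → /fe/, /t/ → /te/.

bʃawepvifete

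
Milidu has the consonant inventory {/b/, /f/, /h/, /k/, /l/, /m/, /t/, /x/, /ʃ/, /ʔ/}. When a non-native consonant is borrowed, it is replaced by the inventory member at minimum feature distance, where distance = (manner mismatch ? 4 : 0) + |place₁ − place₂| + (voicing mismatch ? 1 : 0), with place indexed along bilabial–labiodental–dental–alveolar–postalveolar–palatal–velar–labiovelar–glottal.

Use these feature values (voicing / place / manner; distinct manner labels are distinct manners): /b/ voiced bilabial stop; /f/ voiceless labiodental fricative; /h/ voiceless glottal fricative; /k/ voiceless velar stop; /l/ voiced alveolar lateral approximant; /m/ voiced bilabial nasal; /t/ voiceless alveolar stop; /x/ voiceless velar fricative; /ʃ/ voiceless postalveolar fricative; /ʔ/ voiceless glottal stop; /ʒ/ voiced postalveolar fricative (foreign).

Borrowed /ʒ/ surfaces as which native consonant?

/ʃ/ is closest: same manner (fricative), place distance 0 (postalveolar→postalveolar), voicing differs (+1); total 1. Next closest is /x/ at distance 3.

ʃ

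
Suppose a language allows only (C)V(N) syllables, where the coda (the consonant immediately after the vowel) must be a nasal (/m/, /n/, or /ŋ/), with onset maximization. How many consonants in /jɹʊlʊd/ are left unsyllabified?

2

Under (C)V(N), the unsyllabifiable consonants are /j/, /d/ (only a nasal (/m/, /n/, or /ŋ/) is licensed in coda position; onsets are limited to one consonant).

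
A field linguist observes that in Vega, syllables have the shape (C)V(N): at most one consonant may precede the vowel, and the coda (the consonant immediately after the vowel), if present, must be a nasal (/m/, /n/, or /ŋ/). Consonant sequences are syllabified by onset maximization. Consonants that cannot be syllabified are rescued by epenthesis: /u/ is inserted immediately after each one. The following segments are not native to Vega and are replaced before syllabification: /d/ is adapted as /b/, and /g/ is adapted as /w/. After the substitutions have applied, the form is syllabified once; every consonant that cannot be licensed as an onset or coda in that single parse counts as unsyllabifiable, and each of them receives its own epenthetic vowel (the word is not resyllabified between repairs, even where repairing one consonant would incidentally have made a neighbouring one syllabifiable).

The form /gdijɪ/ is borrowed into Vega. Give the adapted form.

wubijɪ

Substitution: /g/ → /w/, /d/ → /b/, giving /wbijɪ/.
The consonants /w/ cannot be parsed into a legal (C)V(N) syllable (only a nasal (/m/, /n/, or /ŋ/) is licensed in coda position; onsets are limited to one consonant).
Epenthesis after each stranded consonant: /w/ → /wu/.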